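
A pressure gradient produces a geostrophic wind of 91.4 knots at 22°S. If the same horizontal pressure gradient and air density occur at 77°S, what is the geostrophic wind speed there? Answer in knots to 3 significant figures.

35.1 knots

With the same pressure gradient and density, V_g ∝ 1/f ∝ 1/sin φ.
V₂ = V₁ · sin φ₁ / sin φ₂ = 91.4 × sin 22° / sin 77°
V₂ = 91.4 × 0.3746/0.9744 = 35.1 knots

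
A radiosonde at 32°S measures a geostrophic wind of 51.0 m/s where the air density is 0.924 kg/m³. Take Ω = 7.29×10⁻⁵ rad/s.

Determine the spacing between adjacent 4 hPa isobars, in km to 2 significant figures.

110 km

Coriolis parameter at 32°S:
f = 2Ω sin φ = 2 × 7.29×10⁻⁵ × sin 32° = 7.73×10⁻⁵ s⁻¹
Geostrophic balance rearranged: |∂P/∂n| = f ρ V_g
|∂P/∂n| = 7.73×10⁻⁵ × 0.924 × 51.0 = 3.64×10⁻³ Pa/m
Isobar spacing: Δn = ΔP/|∂P/∂n| = 400 Pa / 3.64×10⁻³ Pa/m = 109863 m ≈ 110 km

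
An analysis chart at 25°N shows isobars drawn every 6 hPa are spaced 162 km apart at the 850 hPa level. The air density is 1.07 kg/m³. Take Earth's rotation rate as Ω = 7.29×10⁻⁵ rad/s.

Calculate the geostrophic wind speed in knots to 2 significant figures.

110 knots

Coriolis parameter at 25°N:
f = 2Ω sin φ = 2 × 7.29×10⁻⁵ × sin 25° = 6.16×10⁻⁵ s⁻¹
Pressure gradient: |∂P/∂n| = 600 Pa / 162000 m = 3.70×10⁻³ Pa/m
Geostrophic balance (pressure-gradient force = Coriolis force):
V_g = (1/(fρ)) |∂P/∂n| = 3.70×10⁻³ / (6.16×10⁻⁵ × 1.07) = 56.2 m/s
Converting: 56.2 m/s × 1.944 = 110 knots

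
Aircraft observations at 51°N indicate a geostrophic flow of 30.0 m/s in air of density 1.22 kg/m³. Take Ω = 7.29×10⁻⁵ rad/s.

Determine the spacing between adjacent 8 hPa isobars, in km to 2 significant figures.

Coriolis parameter at 51°N:
f = 2Ω sin φ = 2 × 7.29×10⁻⁵ × sin 51° = 1.13×10⁻⁴ s⁻¹
Geostrophic balance rearranged: |∂P/∂n| = f ρ V_g
|∂P/∂n| = 1.13×10⁻⁴ × 1.22 × 30.0 = 4.15×10⁻³ Pa/m
Isobar spacing: Δn = ΔP/|∂P/∂n| = 800 Pa / 4.15×10⁻³ Pa/m = 192907 m ≈ 190 km

190 km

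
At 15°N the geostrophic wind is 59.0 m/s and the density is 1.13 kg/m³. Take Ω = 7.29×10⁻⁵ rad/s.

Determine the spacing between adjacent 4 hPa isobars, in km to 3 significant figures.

159 km

Coriolis parameter at 15°N:
f = 2Ω sin φ = 2 × 7.29×10⁻⁵ × sin 15° = 3.77×10⁻⁵ s⁻¹
Geostrophic balance rearranged: |∂P/∂n| = f ρ V_g
|∂P/∂n| = 3.77×10⁻⁵ × 1.13 × 59.0 = 2.52×10⁻³ Pa/m
Isobar spacing: Δn = ΔP/|∂P/∂n| = 400 Pa / 2.52×10⁻³ Pa/m = 158992 m ≈ 159 km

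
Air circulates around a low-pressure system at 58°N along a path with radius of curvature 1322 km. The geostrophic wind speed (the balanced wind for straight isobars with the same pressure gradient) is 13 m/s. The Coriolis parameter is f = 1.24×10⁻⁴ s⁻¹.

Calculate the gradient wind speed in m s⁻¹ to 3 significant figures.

Around a low, centrifugal force acts outward with Coriolis, so pressure-gradient force balances both:
(1/ρ)|∂P/∂n| = fV + V²/R  →  V² + fR·V − fR·V_g = 0
With fR = 1.24×10⁻⁴ × 1322×10³ m = 164 m/s:
V = [−fR + √((fR)² + 4 fR V_g)]/2 = [−164 + √(164² + 4×164×13)]/2 = 12.1 m/s
Subgeostrophic (V < V_g = 13 m/s), as expected around a low.

12.1 m s⁻¹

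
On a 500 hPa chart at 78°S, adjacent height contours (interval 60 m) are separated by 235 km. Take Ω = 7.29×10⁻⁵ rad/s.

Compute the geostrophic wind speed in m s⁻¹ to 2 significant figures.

Coriolis parameter at 78°S:
f = 2Ω sin φ = 2 × 7.29×10⁻⁵ × sin 78° = 1.43×10⁻⁴ s⁻¹
Height gradient: |∂Z/∂n| = 60 m / 235000 m = 2.55×10⁻⁴
On a pressure surface, geostrophic balance gives V_g = (g/f)|∂Z/∂n|:
V_g = 9.81 × 2.55×10⁻⁴ / 1.43×10⁻⁴ = 17.6 m/s

18 m s⁻¹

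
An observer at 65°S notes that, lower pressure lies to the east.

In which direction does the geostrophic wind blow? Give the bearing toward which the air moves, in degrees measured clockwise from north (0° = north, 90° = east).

The pressure-gradient force points toward the east (bearing 090°).
Geostrophic balance: in the Southern Hemisphere the Coriolis force deflects motion to the left, so the geostrophic wind blows 90° to the left of the pressure-gradient force (low pressure on the right).
Rotating 090° by 90° counterclockwise gives 000° — the wind blows toward the north.

000°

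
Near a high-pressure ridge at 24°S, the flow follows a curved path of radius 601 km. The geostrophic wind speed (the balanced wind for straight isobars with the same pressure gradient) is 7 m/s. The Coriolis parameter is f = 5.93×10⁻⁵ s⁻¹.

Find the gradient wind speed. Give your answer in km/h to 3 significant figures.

34.5 km/h

Around a high, pressure-gradient force acts outward with centrifugal, so Coriolis balances both:
fV = (1/ρ)|∂P/∂n| + V²/R  →  V² − fR·V + fR·V_g = 0
With fR = 5.93×10⁻⁵ × 601×10³ m = 35.6 m/s:
V = [fR − √((fR)² − 4 fR V_g)]/2 = [35.6 − √(35.6² − 4×35.6×7)]/2 = 9.57 m/s
Supergeostrophic (V > V_g = 7 m/s), as expected around a high.
Converting: 9.57 m/s × 3.6 = 34.5 km/h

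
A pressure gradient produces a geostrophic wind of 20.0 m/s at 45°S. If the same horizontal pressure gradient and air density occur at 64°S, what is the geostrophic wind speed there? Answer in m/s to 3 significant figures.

15.7 m/s

With the same pressure gradient and density, V_g ∝ 1/f ∝ 1/sin φ.
V₂ = V₁ · sin φ₁ / sin φ₂ = 20.0 × sin 45° / sin 64°
V₂ = 20.0 × 0.7071/0.8988 = 15.7 m/s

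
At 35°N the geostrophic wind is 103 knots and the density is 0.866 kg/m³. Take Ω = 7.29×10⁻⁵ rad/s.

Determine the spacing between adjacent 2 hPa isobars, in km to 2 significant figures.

Coriolis parameter at 35°N:
f = 2Ω sin φ = 2 × 7.29×10⁻⁵ × sin 35° = 8.36×10⁻⁵ s⁻¹
Wind speed in SI: 103 knots = 53.0 m/s
Geostrophic balance rearranged: |∂P/∂n| = f ρ V_g
|∂P/∂n| = 8.36×10⁻⁵ × 0.866 × 53.0 = 3.84×10⁻³ Pa/m
Isobar spacing: Δn = ΔP/|∂P/∂n| = 200 Pa / 3.84×10⁻³ Pa/m = 52118 m ≈ 52 km

52 km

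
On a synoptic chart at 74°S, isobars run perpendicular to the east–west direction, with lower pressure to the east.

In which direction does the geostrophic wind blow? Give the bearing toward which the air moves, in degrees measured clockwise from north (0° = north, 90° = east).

The pressure-gradient force points toward the east (bearing 090°).
Geostrophic balance: in the Southern Hemisphere the Coriolis force deflects motion to the left, so the geostrophic wind blows 90° to the left of the pressure-gradient force (low pressure on the right).
Rotating 090° by 90° counterclockwise gives 000° — the wind blows toward the north.

000°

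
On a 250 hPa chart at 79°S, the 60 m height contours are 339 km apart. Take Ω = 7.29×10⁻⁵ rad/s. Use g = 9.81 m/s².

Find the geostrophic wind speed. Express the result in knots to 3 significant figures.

23.6 knots

Coriolis parameter at 79°S:
f = 2Ω sin φ = 2 × 7.29×10⁻⁵ × sin 79° = 1.43×10⁻⁴ s⁻¹
Height gradient: |∂Z/∂n| = 60 m / 339000 m = 1.77×10⁻⁴
On a pressure surface, geostrophic balance gives V_g = (g/f)|∂Z/∂n|:
V_g = 9.81 × 1.77×10⁻⁴ / 1.43×10⁻⁴ = 12.1 m/s
Converting: 12.1 m/s × 1.944 = 23.6 knots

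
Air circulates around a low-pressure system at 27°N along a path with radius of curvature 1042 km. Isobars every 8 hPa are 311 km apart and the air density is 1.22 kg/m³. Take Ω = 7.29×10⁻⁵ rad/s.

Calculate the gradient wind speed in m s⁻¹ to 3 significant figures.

Coriolis parameter at 27°N:
f = 2Ω sin φ = 2 × 7.29×10⁻⁵ × sin 27° = 6.62×10⁻⁵ s⁻¹
Pressure gradient: |∂P/∂n| = 800 Pa / 311000 m = 2.57×10⁻³ Pa/m
Geostrophic speed: V_g = |∂P/∂n|/(fρ) = 2.57×10⁻³/(6.62×10⁻⁵ × 1.22) = 31.9 m/s
Around a low, centrifugal force acts outward with Coriolis, so pressure-gradient force balances both:
(1/ρ)|∂P/∂n| = fV + V²/R  →  V² + fR·V − fR·V_g = 0
With fR = 6.62×10⁻⁵ × 1042×10³ m = 69.0 m/s:
V = [−fR + √((fR)² + 4 fR V_g)]/2 = [−69.0 + √(69.0² + 4×69.0×31.9)]/2 = 23.7 m/s
Subgeostrophic (V < V_g = 31.9 m/s), as expected around a low.

23.7 m s⁻¹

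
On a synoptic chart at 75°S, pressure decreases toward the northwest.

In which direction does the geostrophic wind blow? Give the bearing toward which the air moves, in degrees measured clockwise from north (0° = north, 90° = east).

The pressure-gradient force points toward the northwest (bearing 315°).
Geostrophic balance: in the Southern Hemisphere the Coriolis force deflects motion to the left, so the geostrophic wind blows 90° to the left of the pressure-gradient force (low pressure on the right).
Rotating 315° by 90° counterclockwise gives 225° — the wind blows toward the southwest.

225°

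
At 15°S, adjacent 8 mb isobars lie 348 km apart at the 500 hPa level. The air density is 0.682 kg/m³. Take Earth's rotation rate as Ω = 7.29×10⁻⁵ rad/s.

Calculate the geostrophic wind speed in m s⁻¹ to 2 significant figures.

89 m s⁻¹

Coriolis parameter at 15°S:
f = 2Ω sin φ = 2 × 7.29×10⁻⁵ × sin 15° = 3.77×10⁻⁵ s⁻¹
Pressure gradient: |∂P/∂n| = 800 Pa / 348000 m = 2.30×10⁻³ Pa/m
Geostrophic balance (pressure-gradient force = Coriolis force):
V_g = (1/(fρ)) |∂P/∂n| = 2.30×10⁻³ / (3.77×10⁻⁵ × 0.682) = 89.3 m/s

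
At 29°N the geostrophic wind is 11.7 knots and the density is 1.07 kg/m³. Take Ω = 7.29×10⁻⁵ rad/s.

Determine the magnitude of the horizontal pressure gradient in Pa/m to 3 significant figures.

Coriolis parameter at 29°N:
f = 2Ω sin φ = 2 × 7.29×10⁻⁵ × sin 29° = 7.07×10⁻⁵ s⁻¹
Wind speed in SI: 11.7 knots = 6.02 m/s
Geostrophic balance rearranged: |∂P/∂n| = f ρ V_g
|∂P/∂n| = 7.07×10⁻⁵ × 1.07 × 6.02 = 4.55×10⁻⁴ Pa/m

4.55×10⁻⁴ Pa/m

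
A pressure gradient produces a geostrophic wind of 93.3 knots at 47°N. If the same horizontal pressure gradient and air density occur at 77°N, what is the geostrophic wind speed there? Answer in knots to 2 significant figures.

With the same pressure gradient and density, V_g ∝ 1/f ∝ 1/sin φ.
V₂ = V₁ · sin φ₁ / sin φ₂ = 93.3 × sin 47° / sin 77°
V₂ = 93.3 × 0.7314/0.9744 = 70 knots

70 knots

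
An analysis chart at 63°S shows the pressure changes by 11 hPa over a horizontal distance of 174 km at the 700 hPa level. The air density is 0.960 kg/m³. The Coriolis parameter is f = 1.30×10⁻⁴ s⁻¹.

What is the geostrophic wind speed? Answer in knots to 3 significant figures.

Pressure gradient: |∂P/∂n| = 1100 Pa / 174000 m = 6.32×10⁻³ Pa/m
Geostrophic balance (pressure-gradient force = Coriolis force):
V_g = (1/(fρ)) |∂P/∂n| = 6.32×10⁻³ / (1.30×10⁻⁴ × 0.960) = 50.7 m/s
Converting: 50.7 m/s × 1.944 = 98.5 knots

98.5 knots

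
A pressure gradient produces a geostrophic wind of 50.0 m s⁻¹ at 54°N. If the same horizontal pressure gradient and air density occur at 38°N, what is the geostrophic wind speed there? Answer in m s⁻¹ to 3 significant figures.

With the same pressure gradient and density, V_g ∝ 1/f ∝ 1/sin φ.
V₂ = V₁ · sin φ₁ / sin φ₂ = 50.0 × sin 54° / sin 38°
V₂ = 50.0 × 0.8090/0.6157 = 65.7 m s⁻¹

65.7 m s⁻¹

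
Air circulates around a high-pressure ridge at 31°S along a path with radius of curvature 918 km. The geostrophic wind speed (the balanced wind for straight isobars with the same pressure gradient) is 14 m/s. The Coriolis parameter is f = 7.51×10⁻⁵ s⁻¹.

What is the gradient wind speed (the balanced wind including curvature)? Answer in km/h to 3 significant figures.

70.3 km/h

Around a high, pressure-gradient force acts outward with centrifugal, so Coriolis balances both:
fV = (1/ρ)|∂P/∂n| + V²/R  →  V² − fR·V + fR·V_g = 0
With fR = 7.51×10⁻⁵ × 918×10³ m = 68.9 m/s:
V = [fR − √((fR)² − 4 fR V_g)]/2 = [68.9 − √(68.9² − 4×68.9×14)]/2 = 19.5 m/s
Supergeostrophic (V > V_g = 14 m/s), as expected around a high.
Converting: 19.5 m/s × 3.6 = 70.3 km/h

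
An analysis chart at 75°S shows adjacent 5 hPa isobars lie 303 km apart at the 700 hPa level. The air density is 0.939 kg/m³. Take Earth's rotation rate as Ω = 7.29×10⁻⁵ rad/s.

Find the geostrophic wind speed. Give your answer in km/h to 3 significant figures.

44.9 km/h

Coriolis parameter at 75°S:
f = 2Ω sin φ = 2 × 7.29×10⁻⁵ × sin 75° = 1.41×10⁻⁴ s⁻¹
Pressure gradient: |∂P/∂n| = 500 Pa / 303000 m = 1.65×10⁻³ Pa/m
Geostrophic balance (pressure-gradient force = Coriolis force):
V_g = (1/(fρ)) |∂P/∂n| = 1.65×10⁻³ / (1.41×10⁻⁴ × 0.939) = 12.5 m/s
Converting: 12.5 m/s × 3.6 = 44.9 km/h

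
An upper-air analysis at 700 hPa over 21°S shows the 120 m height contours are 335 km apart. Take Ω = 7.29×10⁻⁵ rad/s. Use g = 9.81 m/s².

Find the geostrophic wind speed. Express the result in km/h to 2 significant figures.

240 km/h

Coriolis parameter at 21°S:
f = 2Ω sin φ = 2 × 7.29×10⁻⁵ × sin 21° = 5.23×10⁻⁵ s⁻¹
Height gradient: |∂Z/∂n| = 120 m / 335000 m = 3.58×10⁻⁴
On a pressure surface, geostrophic balance gives V_g = (g/f)|∂Z/∂n|:
V_g = 9.81 × 3.58×10⁻⁴ / 5.23×10⁻⁵ = 67.3 m/s
Converting: 67.3 m/s × 3.6 = 240 km/h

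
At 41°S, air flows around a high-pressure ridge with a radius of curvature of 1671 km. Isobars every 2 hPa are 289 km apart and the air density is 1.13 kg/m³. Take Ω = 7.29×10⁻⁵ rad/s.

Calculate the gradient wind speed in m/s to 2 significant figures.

6.7 m/s

Coriolis parameter at 41°S:
f = 2Ω sin φ = 2 × 7.29×10⁻⁵ × sin 41° = 9.57×10⁻⁵ s⁻¹
Pressure gradient: |∂P/∂n| = 200 Pa / 289000 m = 6.92×10⁻⁴ Pa/m
Geostrophic speed: V_g = |∂P/∂n|/(fρ) = 6.92×10⁻⁴/(9.57×10⁻⁵ × 1.13) = 6.40 m/s
Around a high, pressure-gradient force acts outward with centrifugal, so Coriolis balances both:
fV = (1/ρ)|∂P/∂n| + V²/R  →  V² − fR·V + fR·V_g = 0
With fR = 9.57×10⁻⁵ × 1671×10³ m = 160 m/s:
V = [fR − √((fR)² − 4 fR V_g)]/2 = [160 − √(160² − 4×160×6.4)]/2 = 6.68 m/s
Supergeostrophic (V > V_g = 6.4 m/s), as expected around a high.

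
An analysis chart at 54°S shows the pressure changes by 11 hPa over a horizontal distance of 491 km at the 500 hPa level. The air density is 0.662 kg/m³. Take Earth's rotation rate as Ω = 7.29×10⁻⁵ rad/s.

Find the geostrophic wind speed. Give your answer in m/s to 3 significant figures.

28.7 m/s

Coriolis parameter at 54°S:
f = 2Ω sin φ = 2 × 7.29×10⁻⁵ × sin 54° = 1.18×10⁻⁴ s⁻¹
Pressure gradient: |∂P/∂n| = 1100 Pa / 491000 m = 2.24×10⁻³ Pa/m
Geostrophic balance (pressure-gradient force = Coriolis force):
V_g = (1/(fρ)) |∂P/∂n| = 2.24×10⁻³ / (1.18×10⁻⁴ × 0.662) = 28.7 m/s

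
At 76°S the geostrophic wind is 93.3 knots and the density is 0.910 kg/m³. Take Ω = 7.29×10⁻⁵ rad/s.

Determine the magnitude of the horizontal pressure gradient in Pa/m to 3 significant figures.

Coriolis parameter at 76°S:
f = 2Ω sin φ = 2 × 7.29×10⁻⁵ × sin 76° = 1.41×10⁻⁴ s⁻¹
Wind speed in SI: 93.3 knots = 48.0 m/s
Geostrophic balance rearranged: |∂P/∂n| = f ρ V_g
|∂P/∂n| = 1.41×10⁻⁴ × 0.910 × 48.0 = 6.18×10⁻³ Pa/m

6.18×10⁻³ Pa/m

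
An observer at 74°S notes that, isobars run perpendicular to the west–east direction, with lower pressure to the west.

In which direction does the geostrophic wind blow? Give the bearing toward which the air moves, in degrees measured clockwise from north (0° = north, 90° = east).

180°

The pressure-gradient force points toward the west (bearing 270°).
Geostrophic balance: in the Southern Hemisphere the Coriolis force deflects motion to the left, so the geostrophic wind blows 90° to the left of the pressure-gradient force (low pressure on the right).
Rotating 270° by 90° counterclockwise gives 180° — the wind blows toward the south.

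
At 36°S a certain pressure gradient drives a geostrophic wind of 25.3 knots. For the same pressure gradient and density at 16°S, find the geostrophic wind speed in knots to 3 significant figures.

54.0 knots

With the same pressure gradient and density, V_g ∝ 1/f ∝ 1/sin φ.
V₂ = V₁ · sin φ₁ / sin φ₂ = 25.3 × sin 36° / sin 16°
V₂ = 25.3 × 0.5878/0.2756 = 54.0 knots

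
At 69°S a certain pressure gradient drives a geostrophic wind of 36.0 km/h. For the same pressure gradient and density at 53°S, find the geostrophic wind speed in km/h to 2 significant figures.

With the same pressure gradient and density, V_g ∝ 1/f ∝ 1/sin φ.
V₂ = V₁ · sin φ₁ / sin φ₂ = 36.0 × sin 69° / sin 53°
V₂ = 36.0 × 0.9336/0.7986 = 42 km/h

42 km/h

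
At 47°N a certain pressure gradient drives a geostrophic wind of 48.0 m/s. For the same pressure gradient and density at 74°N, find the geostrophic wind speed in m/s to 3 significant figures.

With the same pressure gradient and density, V_g ∝ 1/f ∝ 1/sin φ.
V₂ = V₁ · sin φ₁ / sin φ₂ = 48.0 × sin 47° / sin 74°
V₂ = 48.0 × 0.7314/0.9613 = 36.5 m/s

36.5 m/s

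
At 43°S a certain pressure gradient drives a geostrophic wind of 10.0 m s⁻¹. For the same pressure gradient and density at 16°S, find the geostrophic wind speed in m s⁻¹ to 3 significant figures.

With the same pressure gradient and density, V_g ∝ 1/f ∝ 1/sin φ.
V₂ = V₁ · sin φ₁ / sin φ₂ = 10.0 × sin 43° / sin 16°
V₂ = 10.0 × 0.6820/0.2756 = 24.7 m s⁻¹

24.7 m s⁻¹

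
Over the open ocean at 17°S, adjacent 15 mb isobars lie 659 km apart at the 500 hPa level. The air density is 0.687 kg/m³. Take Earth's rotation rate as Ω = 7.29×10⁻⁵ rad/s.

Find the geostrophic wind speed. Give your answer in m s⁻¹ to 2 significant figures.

78 m s⁻¹

Coriolis parameter at 17°S:
f = 2Ω sin φ = 2 × 7.29×10⁻⁵ × sin 17° = 4.26×10⁻⁵ s⁻¹
Pressure gradient: |∂P/∂n| = 1500 Pa / 659000 m = 2.28×10⁻³ Pa/m
Geostrophic balance (pressure-gradient force = Coriolis force):
V_g = (1/(fρ)) |∂P/∂n| = 2.28×10⁻³ / (4.26×10⁻⁵ × 0.687) = 77.7 m/s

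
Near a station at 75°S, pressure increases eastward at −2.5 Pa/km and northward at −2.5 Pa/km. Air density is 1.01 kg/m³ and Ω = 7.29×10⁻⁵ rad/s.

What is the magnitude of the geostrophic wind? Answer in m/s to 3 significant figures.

Coriolis parameter at 75°S:
f = 2Ω sin φ = 2 × 7.29×10⁻⁵ × sin 75° = 1.41×10⁻⁴ s⁻¹
In the Southern Hemisphere f is negative: f = −1.41×10⁻⁴ s⁻¹.
Component geostrophic relations (x east, y north):
u_g = −(1/(fρ)) ∂P/∂y,  v_g = (1/(fρ)) ∂P/∂x
u_g = −(−2.5×10⁻³)/(−1.41×10⁻⁴ × 1.01) = −17.6 m/s;  v_g = (−2.5×10⁻³)/(−1.41×10⁻⁴ × 1.01) = 17.6 m/s
|V_g| = √(u_g² + v_g²) = 24.9 m/s

24.9 m/s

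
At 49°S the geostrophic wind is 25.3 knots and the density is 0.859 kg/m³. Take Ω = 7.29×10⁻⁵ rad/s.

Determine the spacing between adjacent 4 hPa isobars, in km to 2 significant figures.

Coriolis parameter at 49°S:
f = 2Ω sin φ = 2 × 7.29×10⁻⁵ × sin 49° = 1.10×10⁻⁴ s⁻¹
Wind speed in SI: 25.3 knots = 13.0 m/s
Geostrophic balance rearranged: |∂P/∂n| = f ρ V_g
|∂P/∂n| = 1.10×10⁻⁴ × 0.859 × 13.0 = 1.23×10⁻³ Pa/m
Isobar spacing: Δn = ΔP/|∂P/∂n| = 400 Pa / 1.23×10⁻³ Pa/m = 325140 m ≈ 330 km

330 km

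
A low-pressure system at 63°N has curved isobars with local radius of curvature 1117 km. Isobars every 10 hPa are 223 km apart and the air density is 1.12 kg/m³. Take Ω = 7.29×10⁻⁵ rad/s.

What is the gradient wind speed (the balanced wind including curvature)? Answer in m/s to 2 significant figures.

26 m/s

Coriolis parameter at 63°N:
f = 2Ω sin φ = 2 × 7.29×10⁻⁵ × sin 63° = 1.30×10⁻⁴ s⁻¹
Pressure gradient: |∂P/∂n| = 1000 Pa / 223000 m = 4.48×10⁻³ Pa/m
Geostrophic speed: V_g = |∂P/∂n|/(fρ) = 4.48×10⁻³/(1.30×10⁻⁴ × 1.12) = 30.8 m/s
Around a low, centrifugal force acts outward with Coriolis, so pressure-gradient force balances both:
(1/ρ)|∂P/∂n| = fV + V²/R  →  V² + fR·V − fR·V_g = 0
With fR = 1.30×10⁻⁴ × 1117×10³ m = 145 m/s:
V = [−fR + √((fR)² + 4 fR V_g)]/2 = [−145 + √(145² + 4×145×30.8)]/2 = 26.1 m/s
Subgeostrophic (V < V_g = 30.8 m/s), as expected around a low.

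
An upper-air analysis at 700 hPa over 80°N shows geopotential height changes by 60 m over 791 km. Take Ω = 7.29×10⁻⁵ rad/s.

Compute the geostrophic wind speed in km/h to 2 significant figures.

Coriolis parameter at 80°N:
f = 2Ω sin φ = 2 × 7.29×10⁻⁵ × sin 80° = 1.44×10⁻⁴ s⁻¹
Height gradient: |∂Z/∂n| = 60 m / 791000 m = 7.59×10⁻⁵
On a pressure surface, geostrophic balance gives V_g = (g/f)|∂Z/∂n|:
V_g = 9.81 × 7.59×10⁻⁵ / 1.44×10⁻⁴ = 5.18 m/s
Converting: 5.18 m/s × 3.6 = 19 km/h

19 km/h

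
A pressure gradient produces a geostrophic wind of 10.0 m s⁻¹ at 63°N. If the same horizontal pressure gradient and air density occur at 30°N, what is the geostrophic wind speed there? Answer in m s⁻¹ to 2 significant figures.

With the same pressure gradient and density, V_g ∝ 1/f ∝ 1/sin φ.
V₂ = V₁ · sin φ₁ / sin φ₂ = 10.0 × sin 63° / sin 30°
V₂ = 10.0 × 0.8910/0.5000 = 18 m s⁻¹

18 m s⁻¹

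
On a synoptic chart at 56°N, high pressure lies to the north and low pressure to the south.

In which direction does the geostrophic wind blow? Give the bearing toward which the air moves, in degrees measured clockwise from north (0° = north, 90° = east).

The pressure-gradient force points toward the south (bearing 180°).
Geostrophic balance: in the Northern Hemisphere the Coriolis force deflects motion to the right, so the geostrophic wind blows 90° to the right of the pressure-gradient force (low pressure on the left).
Rotating 180° by 90° clockwise gives 270° — the wind blows toward the west.

270°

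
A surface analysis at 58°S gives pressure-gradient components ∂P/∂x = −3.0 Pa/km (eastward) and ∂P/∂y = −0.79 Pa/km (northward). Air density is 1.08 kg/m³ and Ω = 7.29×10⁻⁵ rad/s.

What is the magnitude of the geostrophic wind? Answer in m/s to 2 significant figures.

23 m/s

Coriolis parameter at 58°S:
f = 2Ω sin φ = 2 × 7.29×10⁻⁵ × sin 58° = 1.24×10⁻⁴ s⁻¹
In the Southern Hemisphere f is negative: f = −1.24×10⁻⁴ s⁻¹.
Component geostrophic relations (x east, y north):
u_g = −(1/(fρ)) ∂P/∂y,  v_g = (1/(fρ)) ∂P/∂x
u_g = −(−0.79×10⁻³)/(−1.24×10⁻⁴ × 1.08) = −5.92 m/s;  v_g = (−3.0×10⁻³)/(−1.24×10⁻⁴ × 1.08) = 22.5 m/s
|V_g| = √(u_g² + v_g²) = 23.2 m/s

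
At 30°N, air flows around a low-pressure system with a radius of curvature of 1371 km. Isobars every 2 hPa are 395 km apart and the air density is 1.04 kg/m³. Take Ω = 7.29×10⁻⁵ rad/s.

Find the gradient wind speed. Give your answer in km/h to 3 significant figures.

22.6 km/h

Coriolis parameter at 30°N:
f = 2Ω sin φ = 2 × 7.29×10⁻⁵ × sin 30° = 7.29×10⁻⁵ s⁻¹
Pressure gradient: |∂P/∂n| = 200 Pa / 395000 m = 5.06×10⁻⁴ Pa/m
Geostrophic speed: V_g = |∂P/∂n|/(fρ) = 5.06×10⁻⁴/(7.29×10⁻⁵ × 1.04) = 6.68 m/s
Around a low, centrifugal force acts outward with Coriolis, so pressure-gradient force balances both:
(1/ρ)|∂P/∂n| = fV + V²/R  →  V² + fR·V − fR·V_g = 0
With fR = 7.29×10⁻⁵ × 1371×10³ m = 99.9 m/s:
V = [−fR + √((fR)² + 4 fR V_g)]/2 = [−99.9 + √(99.9² + 4×99.9×6.68)]/2 = 6.28 m/s
Subgeostrophic (V < V_g = 6.68 m/s), as expected around a low.
Converting: 6.28 m/s × 3.6 = 22.6 km/h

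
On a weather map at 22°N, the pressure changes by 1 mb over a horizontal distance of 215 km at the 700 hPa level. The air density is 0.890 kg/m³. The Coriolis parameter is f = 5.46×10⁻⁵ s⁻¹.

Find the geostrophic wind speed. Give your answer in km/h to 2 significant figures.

34 km/h

Pressure gradient: |∂P/∂n| = 100 Pa / 215000 m = 4.65×10⁻⁴ Pa/m
Geostrophic balance (pressure-gradient force = Coriolis force):
V_g = (1/(fρ)) |∂P/∂n| = 4.65×10⁻⁴ / (5.46×10⁻⁵ × 0.890) = 9.57 m/s
Converting: 9.57 m/s × 3.6 = 34 km/h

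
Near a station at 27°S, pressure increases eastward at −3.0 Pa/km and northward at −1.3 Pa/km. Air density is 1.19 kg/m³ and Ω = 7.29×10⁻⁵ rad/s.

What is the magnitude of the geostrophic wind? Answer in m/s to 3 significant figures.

Coriolis parameter at 27°S:
f = 2Ω sin φ = 2 × 7.29×10⁻⁵ × sin 27° = 6.62×10⁻⁵ s⁻¹
In the Southern Hemisphere f is negative: f = −6.62×10⁻⁵ s⁻¹.
Component geostrophic relations (x east, y north):
u_g = −(1/(fρ)) ∂P/∂y,  v_g = (1/(fρ)) ∂P/∂x
u_g = −(−1.3×10⁻³)/(−6.62×10⁻⁵ × 1.19) = −16.5 m/s;  v_g = (−3.0×10⁻³)/(−6.62×10⁻⁵ × 1.19) = 38.1 m/s
|V_g| = √(u_g² + v_g²) = 41.5 m/s

41.5 m/s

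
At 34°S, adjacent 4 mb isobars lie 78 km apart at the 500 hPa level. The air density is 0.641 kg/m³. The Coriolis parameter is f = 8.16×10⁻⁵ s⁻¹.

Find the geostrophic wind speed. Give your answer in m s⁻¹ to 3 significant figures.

Pressure gradient: |∂P/∂n| = 400 Pa / 78000 m = 5.13×10⁻³ Pa/m
Geostrophic balance (pressure-gradient force = Coriolis force):
V_g = (1/(fρ)) |∂P/∂n| = 5.13×10⁻³ / (8.16×10⁻⁵ × 0.641) = 98.0 m/s

98.0 m s⁻¹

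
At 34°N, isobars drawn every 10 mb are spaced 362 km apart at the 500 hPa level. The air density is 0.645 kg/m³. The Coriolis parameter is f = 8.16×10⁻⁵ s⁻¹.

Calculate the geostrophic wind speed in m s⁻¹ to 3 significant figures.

52.5 m s⁻¹

Pressure gradient: |∂P/∂n| = 1000 Pa / 362000 m = 2.76×10⁻³ Pa/m
Geostrophic balance (pressure-gradient force = Coriolis force):
V_g = (1/(fρ)) |∂P/∂n| = 2.76×10⁻³ / (8.16×10⁻⁵ × 0.645) = 52.5 m/s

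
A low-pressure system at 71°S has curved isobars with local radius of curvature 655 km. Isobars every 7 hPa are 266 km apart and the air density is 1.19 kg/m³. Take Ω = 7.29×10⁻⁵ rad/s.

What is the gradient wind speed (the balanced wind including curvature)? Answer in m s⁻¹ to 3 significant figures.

13.9 m s⁻¹

Coriolis parameter at 71°S:
f = 2Ω sin φ = 2 × 7.29×10⁻⁵ × sin 71° = 1.38×10⁻⁴ s⁻¹
Pressure gradient: |∂P/∂n| = 700 Pa / 266000 m = 2.63×10⁻³ Pa/m
Geostrophic speed: V_g = |∂P/∂n|/(fρ) = 2.63×10⁻³/(1.38×10⁻⁴ × 1.19) = 16.0 m/s
Around a low, centrifugal force acts outward with Coriolis, so pressure-gradient force balances both:
(1/ρ)|∂P/∂n| = fV + V²/R  →  V² + fR·V − fR·V_g = 0
With fR = 1.38×10⁻⁴ × 655×10³ m = 90.3 m/s:
V = [−fR + √((fR)² + 4 fR V_g)]/2 = [−90.3 + √(90.3² + 4×90.3×16)]/2 = 13.9 m/s
Subgeostrophic (V < V_g = 16 m/s), as expected around a low.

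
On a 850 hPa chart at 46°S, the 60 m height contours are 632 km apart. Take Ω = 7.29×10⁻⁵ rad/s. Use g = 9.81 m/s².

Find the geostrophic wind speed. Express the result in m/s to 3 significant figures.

Coriolis parameter at 46°S:
f = 2Ω sin φ = 2 × 7.29×10⁻⁵ × sin 46° = 1.05×10⁻⁴ s⁻¹
Height gradient: |∂Z/∂n| = 60 m / 632000 m = 9.49×10⁻⁵
On a pressure surface, geostrophic balance gives V_g = (g/f)|∂Z/∂n|:
V_g = 9.81 × 9.49×10⁻⁵ / 1.05×10⁻⁴ = 8.88 m/s

8.88 m/s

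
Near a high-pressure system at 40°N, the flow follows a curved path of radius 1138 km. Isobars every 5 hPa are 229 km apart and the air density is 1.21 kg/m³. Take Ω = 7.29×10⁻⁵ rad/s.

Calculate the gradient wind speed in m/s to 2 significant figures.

25 m/s

Coriolis parameter at 40°N:
f = 2Ω sin φ = 2 × 7.29×10⁻⁵ × sin 40° = 9.37×10⁻⁵ s⁻¹
Pressure gradient: |∂P/∂n| = 500 Pa / 229000 m = 2.18×10⁻³ Pa/m
Geostrophic speed: V_g = |∂P/∂n|/(fρ) = 2.18×10⁻³/(9.37×10⁻⁵ × 1.21) = 19.3 m/s
Around a high, pressure-gradient force acts outward with centrifugal, so Coriolis balances both:
fV = (1/ρ)|∂P/∂n| + V²/R  →  V² − fR·V + fR·V_g = 0
With fR = 9.37×10⁻⁵ × 1138×10³ m = 107 m/s:
V = [fR − √((fR)² − 4 fR V_g)]/2 = [107 − √(107² − 4×107×19.3)]/2 = 25.2 m/s
Supergeostrophic (V > V_g = 19.3 m/s), as expected around a high.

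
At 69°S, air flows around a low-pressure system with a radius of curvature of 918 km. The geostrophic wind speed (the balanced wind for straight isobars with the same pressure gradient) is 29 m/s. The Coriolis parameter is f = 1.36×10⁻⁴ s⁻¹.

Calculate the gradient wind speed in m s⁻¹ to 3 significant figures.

24.3 m s⁻¹

Around a low, centrifugal force acts outward with Coriolis, so pressure-gradient force balances both:
(1/ρ)|∂P/∂n| = fV + V²/R  →  V² + fR·V − fR·V_g = 0
With fR = 1.36×10⁻⁴ × 918×10³ m = 125 m/s:
V = [−fR + √((fR)² + 4 fR V_g)]/2 = [−125 + √(125² + 4×125×29)]/2 = 24.3 m/s
Subgeostrophic (V < V_g = 29 m/s), as expected around a low.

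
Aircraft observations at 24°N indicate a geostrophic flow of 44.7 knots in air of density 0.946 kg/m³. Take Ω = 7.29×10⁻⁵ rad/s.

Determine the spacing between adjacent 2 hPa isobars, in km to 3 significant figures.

Coriolis parameter at 24°N:
f = 2Ω sin φ = 2 × 7.29×10⁻⁵ × sin 24° = 5.93×10⁻⁵ s⁻¹
Wind speed in SI: 44.7 knots = 23.0 m/s
Geostrophic balance rearranged: |∂P/∂n| = f ρ V_g
|∂P/∂n| = 5.93×10⁻⁵ × 0.946 × 23.0 = 1.29×10⁻³ Pa/m
Isobar spacing: Δn = ΔP/|∂P/∂n| = 200 Pa / 1.29×10⁻³ Pa/m = 155032 m ≈ 155 km

155 km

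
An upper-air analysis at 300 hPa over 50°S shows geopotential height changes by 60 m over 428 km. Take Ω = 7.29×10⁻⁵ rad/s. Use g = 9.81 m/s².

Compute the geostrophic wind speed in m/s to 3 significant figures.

12.3 m/s

Coriolis parameter at 50°S:
f = 2Ω sin φ = 2 × 7.29×10⁻⁵ × sin 50° = 1.12×10⁻⁴ s⁻¹
Height gradient: |∂Z/∂n| = 60 m / 428000 m = 1.40×10⁻⁴
On a pressure surface, geostrophic balance gives V_g = (g/f)|∂Z/∂n|:
V_g = 9.81 × 1.40×10⁻⁴ / 1.12×10⁻⁴ = 12.3 m/s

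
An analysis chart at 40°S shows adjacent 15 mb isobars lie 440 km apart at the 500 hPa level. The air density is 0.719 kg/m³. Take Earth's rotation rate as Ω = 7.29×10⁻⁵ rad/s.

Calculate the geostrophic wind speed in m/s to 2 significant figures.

51 m/s

Coriolis parameter at 40°S:
f = 2Ω sin φ = 2 × 7.29×10⁻⁵ × sin 40° = 9.37×10⁻⁵ s⁻¹
Pressure gradient: |∂P/∂n| = 1500 Pa / 440000 m = 3.41×10⁻³ Pa/m
Geostrophic balance (pressure-gradient force = Coriolis force):
V_g = (1/(fρ)) |∂P/∂n| = 3.41×10⁻³ / (9.37×10⁻⁵ × 0.719) = 50.6 m/s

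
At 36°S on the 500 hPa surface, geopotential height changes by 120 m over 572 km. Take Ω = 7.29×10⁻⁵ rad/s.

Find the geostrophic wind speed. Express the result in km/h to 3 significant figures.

86.5 km/h

Coriolis parameter at 36°S:
f = 2Ω sin φ = 2 × 7.29×10⁻⁵ × sin 36° = 8.57×10⁻⁵ s⁻¹
Height gradient: |∂Z/∂n| = 120 m / 572000 m = 2.10×10⁻⁴
On a pressure surface, geostrophic balance gives V_g = (g/f)|∂Z/∂n|:
V_g = 9.81 × 2.10×10⁻⁴ / 8.57×10⁻⁵ = 24.0 m/s
Converting: 24.0 m/s × 3.6 = 86.5 km/h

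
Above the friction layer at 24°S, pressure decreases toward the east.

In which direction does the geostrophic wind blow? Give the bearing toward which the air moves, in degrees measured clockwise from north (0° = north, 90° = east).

The pressure-gradient force points toward the east (bearing 090°).
Geostrophic balance: in the Southern Hemisphere the Coriolis force deflects motion to the left, so the geostrophic wind blows 90° to the left of the pressure-gradient force (low pressure on the right).
Rotating 090° by 90° counterclockwise gives 000° — the wind blows toward the north.

000°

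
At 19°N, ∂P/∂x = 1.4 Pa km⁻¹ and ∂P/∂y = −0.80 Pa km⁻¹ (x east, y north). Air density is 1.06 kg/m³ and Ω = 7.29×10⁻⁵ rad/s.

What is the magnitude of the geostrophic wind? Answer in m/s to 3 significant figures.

Coriolis parameter at 19°N:
f = 2Ω sin φ = 2 × 7.29×10⁻⁵ × sin 19° = 4.75×10⁻⁵ s⁻¹
Component geostrophic relations (x east, y north):
u_g = −(1/(fρ)) ∂P/∂y,  v_g = (1/(fρ)) ∂P/∂x
u_g = −(−0.80×10⁻³)/(4.75×10⁻⁵ × 1.06) = 15.9 m/s;  v_g = (1.4×10⁻³)/(4.75×10⁻⁵ × 1.06) = 27.8 m/s
|V_g| = √(u_g² + v_g²) = 32.0 m/s

32.0 m/s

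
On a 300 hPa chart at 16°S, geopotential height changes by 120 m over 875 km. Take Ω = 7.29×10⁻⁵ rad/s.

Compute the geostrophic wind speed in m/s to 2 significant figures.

Coriolis parameter at 16°S:
f = 2Ω sin φ = 2 × 7.29×10⁻⁵ × sin 16° = 4.02×10⁻⁵ s⁻¹
Height gradient: |∂Z/∂n| = 120 m / 875000 m = 1.37×10⁻⁴
On a pressure surface, geostrophic balance gives V_g = (g/f)|∂Z/∂n|:
V_g = 9.81 × 1.37×10⁻⁴ / 4.02×10⁻⁵ = 33.5 m/s

33 m/s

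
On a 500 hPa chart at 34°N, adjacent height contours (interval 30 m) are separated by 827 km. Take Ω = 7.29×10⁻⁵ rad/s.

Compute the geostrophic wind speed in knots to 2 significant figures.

Coriolis parameter at 34°N:
f = 2Ω sin φ = 2 × 7.29×10⁻⁵ × sin 34° = 8.15×10⁻⁵ s⁻¹
Height gradient: |∂Z/∂n| = 30 m / 827000 m = 3.63×10⁻⁵
On a pressure surface, geostrophic balance gives V_g = (g/f)|∂Z/∂n|:
V_g = 9.81 × 3.63×10⁻⁵ / 8.15×10⁻⁵ = 4.36 m/s
Converting: 4.36 m/s × 1.944 = 8.5 knots

8.5 knots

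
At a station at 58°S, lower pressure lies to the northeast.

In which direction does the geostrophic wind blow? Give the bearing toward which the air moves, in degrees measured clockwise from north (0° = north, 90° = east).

The pressure-gradient force points toward the northeast (bearing 045°).
Geostrophic balance: in the Southern Hemisphere the Coriolis force deflects motion to the left, so the geostrophic wind blows 90° to the left of the pressure-gradient force (low pressure on the right).
Rotating 045° by 90° counterclockwise gives 315° — the wind blows toward the northwest.

315°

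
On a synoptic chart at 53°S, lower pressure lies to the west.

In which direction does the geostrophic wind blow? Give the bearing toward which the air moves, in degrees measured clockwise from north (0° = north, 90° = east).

The pressure-gradient force points toward the west (bearing 270°).
Geostrophic balance: in the Southern Hemisphere the Coriolis force deflects motion to the left, so the geostrophic wind blows 90° to the left of the pressure-gradient force (low pressure on the right).
Rotating 270° by 90° counterclockwise gives 180° — the wind blows toward the south.

180°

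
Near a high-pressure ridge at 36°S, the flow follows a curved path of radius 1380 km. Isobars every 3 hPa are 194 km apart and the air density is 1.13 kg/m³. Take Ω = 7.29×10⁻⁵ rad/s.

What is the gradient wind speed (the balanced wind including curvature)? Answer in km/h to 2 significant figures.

69 km/h

Coriolis parameter at 36°S:
f = 2Ω sin φ = 2 × 7.29×10⁻⁵ × sin 36° = 8.57×10⁻⁵ s⁻¹
Pressure gradient: |∂P/∂n| = 300 Pa / 194000 m = 1.55×10⁻³ Pa/m
Geostrophic speed: V_g = |∂P/∂n|/(fρ) = 1.55×10⁻³/(8.57×10⁻⁵ × 1.13) = 16.0 m/s
Around a high, pressure-gradient force acts outward with centrifugal, so Coriolis balances both:
fV = (1/ρ)|∂P/∂n| + V²/R  →  V² − fR·V + fR·V_g = 0
With fR = 8.57×10⁻⁵ × 1380×10³ m = 118 m/s:
V = [fR − √((fR)² − 4 fR V_g)]/2 = [118 − √(118² − 4×118×16)]/2 = 19 m/s
Supergeostrophic (V > V_g = 16 m/s), as expected around a high.
Converting: 19 m/s × 3.6 = 69 km/h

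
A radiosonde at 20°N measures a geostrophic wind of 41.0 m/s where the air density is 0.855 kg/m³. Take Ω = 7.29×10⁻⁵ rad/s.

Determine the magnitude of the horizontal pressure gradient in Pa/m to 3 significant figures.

1.75×10⁻³ Pa/m

Coriolis parameter at 20°N:
f = 2Ω sin φ = 2 × 7.29×10⁻⁵ × sin 20° = 4.99×10⁻⁵ s⁻¹
Geostrophic balance rearranged: |∂P/∂n| = f ρ V_g
|∂P/∂n| = 4.99×10⁻⁵ × 0.855 × 41.0 = 1.75×10⁻³ Pa/m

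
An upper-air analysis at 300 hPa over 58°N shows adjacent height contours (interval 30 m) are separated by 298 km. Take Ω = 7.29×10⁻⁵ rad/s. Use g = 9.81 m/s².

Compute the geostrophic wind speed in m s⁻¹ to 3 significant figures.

7.99 m s⁻¹

Coriolis parameter at 58°N:
f = 2Ω sin φ = 2 × 7.29×10⁻⁵ × sin 58° = 1.24×10⁻⁴ s⁻¹
Height gradient: |∂Z/∂n| = 30 m / 298000 m = 1.01×10⁻⁴
On a pressure surface, geostrophic balance gives V_g = (g/f)|∂Z/∂n|:
V_g = 9.81 × 1.01×10⁻⁴ / 1.24×10⁻⁴ = 7.99 m/s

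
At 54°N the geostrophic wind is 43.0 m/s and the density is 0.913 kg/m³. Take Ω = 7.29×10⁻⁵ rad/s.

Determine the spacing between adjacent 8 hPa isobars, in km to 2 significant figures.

170 km

Coriolis parameter at 54°N:
f = 2Ω sin φ = 2 × 7.29×10⁻⁵ × sin 54° = 1.18×10⁻⁴ s⁻¹
Geostrophic balance rearranged: |∂P/∂n| = f ρ V_g
|∂P/∂n| = 1.18×10⁻⁴ × 0.913 × 43.0 = 4.63×10⁻³ Pa/m
Isobar spacing: Δn = ΔP/|∂P/∂n| = 800 Pa / 4.63×10⁻³ Pa/m = 172757 m ≈ 170 km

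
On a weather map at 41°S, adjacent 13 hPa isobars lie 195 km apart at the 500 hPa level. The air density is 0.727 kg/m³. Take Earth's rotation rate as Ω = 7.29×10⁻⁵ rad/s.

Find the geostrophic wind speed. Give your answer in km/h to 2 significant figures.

350 km/h

Coriolis parameter at 41°S:
f = 2Ω sin φ = 2 × 7.29×10⁻⁵ × sin 41° = 9.57×10⁻⁵ s⁻¹
Pressure gradient: |∂P/∂n| = 1300 Pa / 195000 m = 6.67×10⁻³ Pa/m
Geostrophic balance (pressure-gradient force = Coriolis force):
V_g = (1/(fρ)) |∂P/∂n| = 6.67×10⁻³ / (9.57×10⁻⁵ × 0.727) = 95.9 m/s
Converting: 95.9 m/s × 3.6 = 350 km/h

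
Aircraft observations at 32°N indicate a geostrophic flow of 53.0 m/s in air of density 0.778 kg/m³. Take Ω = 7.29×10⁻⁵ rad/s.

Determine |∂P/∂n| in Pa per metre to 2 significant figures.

3.2×10⁻³ Pa/m

Coriolis parameter at 32°N:
f = 2Ω sin φ = 2 × 7.29×10⁻⁵ × sin 32° = 7.73×10⁻⁵ s⁻¹
Geostrophic balance rearranged: |∂P/∂n| = f ρ V_g
|∂P/∂n| = 7.73×10⁻⁵ × 0.778 × 53.0 = 3.19×10⁻³ Pa/m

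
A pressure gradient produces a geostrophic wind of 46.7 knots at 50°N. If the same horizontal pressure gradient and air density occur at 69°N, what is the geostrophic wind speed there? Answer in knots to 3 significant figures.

With the same pressure gradient and density, V_g ∝ 1/f ∝ 1/sin φ.
V₂ = V₁ · sin φ₁ / sin φ₂ = 46.7 × sin 50° / sin 69°
V₂ = 46.7 × 0.7660/0.9336 = 38.3 knots

38.3 knots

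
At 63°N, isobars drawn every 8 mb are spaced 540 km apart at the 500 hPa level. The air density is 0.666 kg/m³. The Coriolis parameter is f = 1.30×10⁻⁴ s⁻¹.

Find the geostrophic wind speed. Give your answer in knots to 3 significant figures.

Pressure gradient: |∂P/∂n| = 800 Pa / 540000 m = 1.48×10⁻³ Pa/m
Geostrophic balance (pressure-gradient force = Coriolis force):
V_g = (1/(fρ)) |∂P/∂n| = 1.48×10⁻³ / (1.30×10⁻⁴ × 0.666) = 17.1 m/s
Converting: 17.1 m/s × 1.944 = 33.3 knots

33.3 knots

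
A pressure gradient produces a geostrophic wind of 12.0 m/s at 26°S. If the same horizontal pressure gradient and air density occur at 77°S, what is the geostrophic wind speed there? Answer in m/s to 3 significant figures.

With the same pressure gradient and density, V_g ∝ 1/f ∝ 1/sin φ.
V₂ = V₁ · sin φ₁ / sin φ₂ = 12.0 × sin 26° / sin 77°
V₂ = 12.0 × 0.4384/0.9744 = 5.40 m/s

5.40 m/s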